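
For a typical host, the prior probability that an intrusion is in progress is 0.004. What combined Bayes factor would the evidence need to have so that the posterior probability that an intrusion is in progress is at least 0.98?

12201

Prior odds = 0.004/0.996 = 1/249.
Target odds = 0.98/0.02 = 49.
Required Bayes factor = 49 ÷ (1/249) = 12201.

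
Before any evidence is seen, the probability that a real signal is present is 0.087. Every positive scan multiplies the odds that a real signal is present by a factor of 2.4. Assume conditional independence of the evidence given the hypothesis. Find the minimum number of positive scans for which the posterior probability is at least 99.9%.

11

Prior odds: 0.087 ÷ 0.913 = 87/913.
Likelihood ratio per positive scan = 2.4.
Target posterior odds = 0.999/0.001 = 999.
Require 2.4ⁿ ≥ 999 ÷ (87/913) = 304029/29.
2.4¹⁰ ≈6340.34 falls short of 304029/29 but 2.4¹¹ ≈15216.8 reaches it, so n = 11.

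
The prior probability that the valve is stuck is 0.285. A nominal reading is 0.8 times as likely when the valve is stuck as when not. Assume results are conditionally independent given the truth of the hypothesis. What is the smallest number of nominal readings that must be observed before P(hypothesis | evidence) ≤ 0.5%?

Prior odds: 0.285 ÷ 0.715 = 57/143.
Likelihood ratio per nominal reading = 0.8.
Target posterior odds = 0.005/0.995 = 1/199.
Need (57/143) × 0.8ⁿ ≤ 1/199, i.e. 0.8ⁿ ≤ 143/11343.
0.8¹⁹ ≈0.0144115 is still above 143/11343 but 0.8²⁰ ≈0.0115292 is at or below it, so n = 20.

20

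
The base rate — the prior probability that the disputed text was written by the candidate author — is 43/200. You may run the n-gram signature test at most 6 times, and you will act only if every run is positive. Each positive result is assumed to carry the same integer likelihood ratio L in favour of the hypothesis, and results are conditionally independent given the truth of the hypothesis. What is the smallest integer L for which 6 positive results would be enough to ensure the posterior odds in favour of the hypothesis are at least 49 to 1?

3

Prior odds = 0.215/0.785 = 43/157.
Target odds = 49.
Need L⁶ ≥ 49 ÷ (43/157) = 7693/43.
2⁶ = 64 < 7693/43 ≤ 729 = 3⁶, so L = 3.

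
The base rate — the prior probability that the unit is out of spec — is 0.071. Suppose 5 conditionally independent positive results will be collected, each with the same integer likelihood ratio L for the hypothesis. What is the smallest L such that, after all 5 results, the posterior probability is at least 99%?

Prior odds = 0.071/0.929 = 71/929.
Target odds = 0.99/0.01 = 99.
Need L⁵ ≥ 99 ÷ (71/929) = 91971/71.
4⁵ = 1024 < 91971/71 ≤ 3125 = 5⁵, so L = 5.

5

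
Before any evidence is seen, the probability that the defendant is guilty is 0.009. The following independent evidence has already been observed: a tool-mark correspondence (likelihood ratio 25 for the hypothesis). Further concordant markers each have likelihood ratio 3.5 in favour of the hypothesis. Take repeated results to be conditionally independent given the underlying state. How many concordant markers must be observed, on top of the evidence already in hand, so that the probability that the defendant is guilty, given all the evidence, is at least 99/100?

Prior odds = 0.009/0.991 = 9/991.
Bayes factor of the evidence already in hand = 25.
Odds after that evidence = (9/991) × 25 = 225/991.
Target odds = 0.99/0.01 = 99.
Need 3.5ⁿ ≥ 99 ÷ (225/991) = 436.04.
3.5⁴ = 150.0625 falls short of 436.04 but 3.5⁵ = 525.21875 reaches it, so n = 5.

5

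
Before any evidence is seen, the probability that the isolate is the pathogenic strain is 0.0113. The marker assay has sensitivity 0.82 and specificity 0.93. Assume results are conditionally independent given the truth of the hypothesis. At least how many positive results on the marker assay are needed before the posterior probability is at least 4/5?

3

Prior odds = 0.0113/0.9887 = 113/9887.
False-positive rate = 1 − 0.93 = 0.07; likelihood ratio of a positive = 0.82/0.07 = 82/7.
Target odds: 0.8 ÷ 0.2 = 4.
Require (82/7)ⁿ ≥ 4 ÷ (113/9887) = 39548/113.
(82/7)² = 6724/49 falls short of 39548/113 but (82/7)³ = 551368/343 reaches it, so n = 3.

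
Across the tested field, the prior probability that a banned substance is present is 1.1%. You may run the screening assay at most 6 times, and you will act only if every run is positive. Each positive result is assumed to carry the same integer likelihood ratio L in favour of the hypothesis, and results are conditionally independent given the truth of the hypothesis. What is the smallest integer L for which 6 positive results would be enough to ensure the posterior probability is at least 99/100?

5

Prior odds = 0.011/0.989 = 11/989.
Target odds = 0.99/0.01 = 99.
Need L⁶ ≥ 99 ÷ (11/989) = 8901.
4⁶ = 4096 < 8901 ≤ 15625 = 5⁶, so L = 5.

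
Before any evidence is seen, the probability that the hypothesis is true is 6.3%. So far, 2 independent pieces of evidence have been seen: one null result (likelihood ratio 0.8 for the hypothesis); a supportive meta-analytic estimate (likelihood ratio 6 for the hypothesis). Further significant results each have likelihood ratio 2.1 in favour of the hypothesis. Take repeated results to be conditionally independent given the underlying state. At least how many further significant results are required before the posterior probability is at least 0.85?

Prior odds = 0.063/0.937 = 63/937.
Combined Bayes factor of the evidence already in hand = 0.8 × 6 = 4.8.
Odds after that evidence = (63/937) × 4.8 = 1512/4685.
Target odds = 0.85/0.15 = 17/3.
Need 2.1ⁿ ≥ 17/3 ÷ (1512/4685) = 79645/4536.
2.1³ = 9.261 falls short of 79645/4536 but 2.1⁴ = 19.4481 reaches it, so n = 4.

4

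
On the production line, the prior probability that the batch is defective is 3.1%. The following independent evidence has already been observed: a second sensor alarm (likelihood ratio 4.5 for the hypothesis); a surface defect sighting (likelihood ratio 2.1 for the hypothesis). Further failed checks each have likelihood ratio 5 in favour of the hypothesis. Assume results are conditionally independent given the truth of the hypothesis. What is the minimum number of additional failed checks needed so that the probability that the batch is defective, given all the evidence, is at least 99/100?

4

Prior odds = 0.031/0.969 = 31/969.
Combined Bayes factor of the evidence already in hand = 4.5 × 2.1 = 9.45.
Odds after that evidence = (31/969) × 9.45 = 1953/6460.
Target odds = 0.99/0.01 = 99.
Need 5ⁿ ≥ 99 ÷ (1953/6460) = 71060/217.
5³ = 125 falls short of 71060/217 but 5⁴ = 625 reaches it, so n = 4.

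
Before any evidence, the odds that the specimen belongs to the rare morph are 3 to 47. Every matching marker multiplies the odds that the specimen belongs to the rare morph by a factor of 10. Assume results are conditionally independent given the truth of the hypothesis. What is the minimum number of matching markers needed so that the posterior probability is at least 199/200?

Prior odds = 3/47.
Likelihood ratio per matching marker = 10.
Target posterior odds = 0.995/0.005 = 199.
Need (3/47) × 10ⁿ ≥ 199, i.e. 10ⁿ ≥ 9353/3.
10³ = 1000 falls short of 9353/3 but 10⁴ = 10000 reaches it, so n = 4.

4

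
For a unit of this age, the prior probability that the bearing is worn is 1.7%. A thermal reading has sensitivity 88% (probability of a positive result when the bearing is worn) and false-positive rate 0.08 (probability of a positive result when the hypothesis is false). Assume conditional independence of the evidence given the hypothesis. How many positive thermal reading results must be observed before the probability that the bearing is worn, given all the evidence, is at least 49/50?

Prior odds = 0.017/0.983 = 17/983.
Likelihood ratio of a positive result = 0.88/0.08 = 11.
Target posterior odds = 0.98/0.02 = 49.
Require 11ⁿ ≥ 49 ÷ (17/983) = 48167/17.
11³ = 1331 falls short of 48167/17 but 11⁴ = 14641 reaches it, so n = 4.

4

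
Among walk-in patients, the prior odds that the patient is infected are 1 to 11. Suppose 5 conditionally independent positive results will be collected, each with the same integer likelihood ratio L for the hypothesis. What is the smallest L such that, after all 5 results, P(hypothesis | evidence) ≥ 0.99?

Prior odds = 1/11.
Target odds = 0.99/0.01 = 99.
Need L⁵ ≥ 99 ÷ (1/11) = 1089.
4⁵ = 1024 < 1089 ≤ 3125 = 5⁵, so L = 5.

5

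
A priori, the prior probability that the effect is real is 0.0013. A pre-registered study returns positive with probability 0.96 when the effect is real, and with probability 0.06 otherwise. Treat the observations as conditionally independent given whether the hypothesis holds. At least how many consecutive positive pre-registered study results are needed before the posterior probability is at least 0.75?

3

Prior odds = 0.0013/0.9987 = 13/9987.
Likelihood ratio of a positive result = 0.96/0.06 = 16.
Target odds: 0.75 ÷ 0.25 = 3.
Need (13/9987) × 16ⁿ ≥ 3, i.e. 16ⁿ ≥ 29961/13.
16² = 256 falls short of 29961/13 but 16³ = 4096 reaches it, so n = 3.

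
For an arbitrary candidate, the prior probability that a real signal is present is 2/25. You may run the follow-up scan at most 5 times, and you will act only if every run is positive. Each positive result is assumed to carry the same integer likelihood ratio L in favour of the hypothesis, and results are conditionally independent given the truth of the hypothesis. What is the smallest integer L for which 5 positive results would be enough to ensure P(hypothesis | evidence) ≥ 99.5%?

Prior odds = 0.08/0.92 = 2/23.
Target odds = 0.995/0.005 = 199.
Need L⁵ ≥ 199 ÷ (2/23) = 2288.5.
4⁵ = 1024 < 2288.5 ≤ 3125 = 5⁵, so L = 5.

5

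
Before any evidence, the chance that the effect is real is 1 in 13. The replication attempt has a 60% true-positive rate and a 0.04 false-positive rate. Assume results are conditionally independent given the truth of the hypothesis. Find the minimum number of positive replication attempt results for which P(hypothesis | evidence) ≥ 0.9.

2

Prior odds = (1/13)/(12/13) = 1/12.
Likelihood ratio of a positive result = 0.6/0.04 = 15.
Target posterior odds = 0.9/0.1 = 9.
Need (1/12) × 15ⁿ ≥ 9, i.e. 15ⁿ ≥ 108.
15¹ = 15 falls short of 108 but 15² = 225 reaches it, so n = 2.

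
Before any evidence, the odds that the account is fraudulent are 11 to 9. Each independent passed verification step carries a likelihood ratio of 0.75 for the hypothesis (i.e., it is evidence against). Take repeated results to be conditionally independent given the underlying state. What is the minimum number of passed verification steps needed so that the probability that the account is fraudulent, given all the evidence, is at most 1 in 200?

Prior odds = 11/9.
Likelihood ratio per passed verification step = 0.75.
Target odds: 0.005 ÷ 0.995 = 1/199.
Require 0.75ⁿ ≤ 1/199 ÷ (11/9) = 9/2189.
0.75¹⁹ ≈0.00422828 is still above 9/2189 but 0.75²⁰ ≈0.00317121 is at or below it, so n = 20.

20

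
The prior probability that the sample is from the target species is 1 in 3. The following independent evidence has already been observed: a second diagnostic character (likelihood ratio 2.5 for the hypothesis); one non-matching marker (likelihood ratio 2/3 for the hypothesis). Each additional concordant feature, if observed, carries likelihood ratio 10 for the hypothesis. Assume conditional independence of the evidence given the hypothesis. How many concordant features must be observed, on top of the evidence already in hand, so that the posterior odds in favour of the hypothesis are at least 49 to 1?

2

Prior odds = (1/3)/(2/3) = 0.5.
Combined Bayes factor of the evidence already in hand = 2.5 × (2/3) = 5/3.
Odds after that evidence = 0.5 × 5/3 = 5/6.
Target odds = 49.
Need 10ⁿ ≥ 49 ÷ (5/6) = 58.8.
10¹ = 10 falls short of 58.8 but 10² = 100 reaches it, so n = 2.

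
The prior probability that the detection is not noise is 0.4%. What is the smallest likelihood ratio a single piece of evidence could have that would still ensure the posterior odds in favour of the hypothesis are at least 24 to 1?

Prior odds = 0.004/0.996 = 1/249.
Target odds = 24.
Required Bayes factor = 24 ÷ (1/249) = 5976.

5976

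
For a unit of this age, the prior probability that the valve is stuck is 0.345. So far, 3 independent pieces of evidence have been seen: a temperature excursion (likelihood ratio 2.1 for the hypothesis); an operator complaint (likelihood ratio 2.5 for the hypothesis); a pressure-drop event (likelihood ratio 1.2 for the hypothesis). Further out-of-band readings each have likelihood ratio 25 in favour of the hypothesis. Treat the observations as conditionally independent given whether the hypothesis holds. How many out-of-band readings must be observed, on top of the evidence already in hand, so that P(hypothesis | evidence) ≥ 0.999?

2

Prior odds = 0.345/0.655 = 69/131.
Combined Bayes factor of the evidence already in hand = 2.1 × 2.5 × 1.2 = 6.3.
Odds after that evidence = (69/131) × 6.3 = 4347/1310.
Target odds = 0.999/0.001 = 999.
Need 25ⁿ ≥ 999 ÷ (4347/1310) = 48470/161.
25¹ = 25 falls short of 48470/161 but 25² = 625 reaches it, so n = 2.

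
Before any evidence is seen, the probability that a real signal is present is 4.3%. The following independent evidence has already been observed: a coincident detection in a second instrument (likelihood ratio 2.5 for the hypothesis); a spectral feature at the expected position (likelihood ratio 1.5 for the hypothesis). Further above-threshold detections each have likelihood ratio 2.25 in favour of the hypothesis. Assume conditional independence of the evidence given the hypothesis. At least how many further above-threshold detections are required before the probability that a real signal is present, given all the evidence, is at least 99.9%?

Prior odds = 0.043/0.957 = 43/957.
Combined Bayes factor of the evidence already in hand = 2.5 × 1.5 = 3.75.
Odds after that evidence = (43/957) × 3.75 = 215/1276.
Target odds = 0.999/0.001 = 999.
Need 2.25ⁿ ≥ 999 ÷ (215/1276) = 1274724/215.
2.25¹⁰ ≈3325.26 falls short of 1274724/215 but 2.25¹¹ ≈7481.83 reaches it, so n = 11.

11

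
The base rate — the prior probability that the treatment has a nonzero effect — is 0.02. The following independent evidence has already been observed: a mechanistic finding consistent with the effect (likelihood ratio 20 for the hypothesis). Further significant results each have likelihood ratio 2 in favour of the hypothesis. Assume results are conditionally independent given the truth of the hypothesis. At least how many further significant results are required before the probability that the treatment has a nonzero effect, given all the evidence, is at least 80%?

4

Prior odds = 0.02/0.98 = 1/49.
Bayes factor of the evidence already in hand = 20.
Odds after that evidence = (1/49) × 20 = 20/49.
Target odds = 0.8/0.2 = 4.
Need 2ⁿ ≥ 4 ÷ (20/49) = 9.8.
2³ = 8 falls short of 9.8 but 2⁴ = 16 reaches it, so n = 4.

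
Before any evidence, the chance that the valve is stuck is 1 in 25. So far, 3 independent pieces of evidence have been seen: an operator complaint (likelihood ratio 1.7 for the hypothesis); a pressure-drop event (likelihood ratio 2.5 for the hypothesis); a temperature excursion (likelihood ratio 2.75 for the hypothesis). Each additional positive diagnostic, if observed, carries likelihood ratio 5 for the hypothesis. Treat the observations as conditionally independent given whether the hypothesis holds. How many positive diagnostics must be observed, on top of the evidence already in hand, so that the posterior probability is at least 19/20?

Prior odds = 0.04/0.96 = 1/24.
Combined Bayes factor of the evidence already in hand = 1.7 × 2.5 × 2.75 = 11.6875.
Odds after that evidence = (1/24) × 11.6875 = 187/384.
Target odds = 0.95/0.05 = 19.
Need 5ⁿ ≥ 19 ÷ (187/384) = 7296/187.
5² = 25 falls short of 7296/187 but 5³ = 125 reaches it, so n = 3.

3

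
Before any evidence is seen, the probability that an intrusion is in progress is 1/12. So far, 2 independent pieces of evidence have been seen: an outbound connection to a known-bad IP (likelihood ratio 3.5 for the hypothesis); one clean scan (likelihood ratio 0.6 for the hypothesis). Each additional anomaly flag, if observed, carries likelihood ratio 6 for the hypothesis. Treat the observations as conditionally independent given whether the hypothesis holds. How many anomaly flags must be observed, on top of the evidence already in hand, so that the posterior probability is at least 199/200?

Prior odds = (1/12)/(11/12) = 1/11.
Combined Bayes factor of the evidence already in hand = 3.5 × 0.6 = 2.1.
Odds after that evidence = (1/11) × 2.1 = 21/110.
Target odds = 0.995/0.005 = 199.
Need 6ⁿ ≥ 199 ÷ (21/110) = 21890/21.
6³ = 216 falls short of 21890/21 but 6⁴ = 1296 reaches it, so n = 4.

4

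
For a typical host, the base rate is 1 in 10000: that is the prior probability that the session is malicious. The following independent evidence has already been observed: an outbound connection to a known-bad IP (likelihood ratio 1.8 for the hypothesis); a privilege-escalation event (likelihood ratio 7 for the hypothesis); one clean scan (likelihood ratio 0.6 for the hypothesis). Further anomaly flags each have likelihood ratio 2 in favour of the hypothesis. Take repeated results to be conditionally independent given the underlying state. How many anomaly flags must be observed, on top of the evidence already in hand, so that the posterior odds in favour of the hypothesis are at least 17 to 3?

13

Prior odds = 0.0001/0.9999 = 1/9999.
Combined Bayes factor of the evidence already in hand = 1.8 × 7 × 0.6 = 7.56.
Odds after that evidence = (1/9999) × 7.56 = 21/27775.
Target odds = 17/3.
Need 2ⁿ ≥ 17/3 ÷ (21/27775) = 472175/63.
2¹² = 4096 falls short of 472175/63 but 2¹³ = 8192 reaches it, so n = 13.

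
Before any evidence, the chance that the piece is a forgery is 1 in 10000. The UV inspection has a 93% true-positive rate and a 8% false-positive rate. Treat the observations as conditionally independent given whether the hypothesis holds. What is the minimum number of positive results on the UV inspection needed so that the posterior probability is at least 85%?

5

Prior odds = 0.0001/0.9999 = 1/9999.
Likelihood ratio of a positive result = 0.93/0.08 = 11.625.
Target odds: 0.85 ÷ 0.15 = 17/3.
Require 11.625ⁿ ≥ 17/3 ÷ (1/9999) = 56661.
11.625⁴ = 74805201/4096 falls short of 56661 but 11.625⁵ ≈212307 reaches it, so n = 5.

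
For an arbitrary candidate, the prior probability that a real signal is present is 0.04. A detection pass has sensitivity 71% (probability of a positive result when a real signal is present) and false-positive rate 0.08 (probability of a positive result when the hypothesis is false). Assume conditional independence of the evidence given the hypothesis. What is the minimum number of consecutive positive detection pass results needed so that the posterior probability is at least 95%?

Prior odds: 0.04 ÷ 0.96 = 1/24.
Likelihood ratio of a positive result = 0.71/0.08 = 8.875.
Target odds: 0.95 ÷ 0.05 = 19.
Require 8.875ⁿ ≥ 19 ÷ (1/24) = 456.
8.875² = 78.765625 falls short of 456 but 8.875³ = 357911/512 reaches it, so n = 3.

3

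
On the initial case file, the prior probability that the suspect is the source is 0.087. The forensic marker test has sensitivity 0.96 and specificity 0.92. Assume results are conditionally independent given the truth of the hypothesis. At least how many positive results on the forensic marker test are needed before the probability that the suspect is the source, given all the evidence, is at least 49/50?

Prior odds = 0.087/0.913 = 87/913.
False-positive rate = 1 − 0.92 = 0.08; likelihood ratio of a positive = 0.96/0.08 = 12.
Target posterior odds = 0.98/0.02 = 49.
Require 12ⁿ ≥ 49 ÷ (87/913) = 44737/87.
12² = 144 falls short of 44737/87 but 12³ = 1728 reaches it, so n = 3.

3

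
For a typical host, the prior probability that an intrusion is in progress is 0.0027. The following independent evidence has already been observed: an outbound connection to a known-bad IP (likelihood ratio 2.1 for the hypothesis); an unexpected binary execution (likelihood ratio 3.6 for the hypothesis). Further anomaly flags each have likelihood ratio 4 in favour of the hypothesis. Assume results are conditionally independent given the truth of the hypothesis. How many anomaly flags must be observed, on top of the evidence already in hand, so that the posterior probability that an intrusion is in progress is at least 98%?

Prior odds = 0.0027/0.9973 = 27/9973.
Combined Bayes factor of the evidence already in hand = 2.1 × 3.6 = 7.56.
Odds after that evidence = (27/9973) × 7.56 = 5103/249325.
Target odds = 0.98/0.02 = 49.
Need 4ⁿ ≥ 49 ÷ (5103/249325) = 1745275/729.
4⁵ = 1024 falls short of 1745275/729 but 4⁶ = 4096 reaches it, so n = 6.

6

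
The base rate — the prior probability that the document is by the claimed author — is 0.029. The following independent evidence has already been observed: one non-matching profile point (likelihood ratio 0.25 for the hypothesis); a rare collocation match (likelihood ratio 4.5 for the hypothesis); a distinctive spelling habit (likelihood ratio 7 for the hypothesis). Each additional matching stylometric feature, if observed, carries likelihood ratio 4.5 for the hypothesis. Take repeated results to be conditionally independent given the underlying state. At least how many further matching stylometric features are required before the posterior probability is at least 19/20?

Prior odds = 0.029/0.971 = 29/971.
Combined Bayes factor of the evidence already in hand = 0.25 × 4.5 × 7 = 7.875.
Odds after that evidence = (29/971) × 7.875 = 1827/7768.
Target odds = 0.95/0.05 = 19.
Need 4.5ⁿ ≥ 19 ÷ (1827/7768) = 147592/1827.
4.5² = 20.25 falls short of 147592/1827 but 4.5³ = 91.125 reaches it, so n = 3.

3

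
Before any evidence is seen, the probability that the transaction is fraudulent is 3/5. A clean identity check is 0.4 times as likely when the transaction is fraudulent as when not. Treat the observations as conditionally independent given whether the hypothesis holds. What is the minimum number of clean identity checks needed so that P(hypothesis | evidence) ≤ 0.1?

3

Prior odds = 0.6/0.4 = 1.5.
Likelihood ratio per clean identity check = 0.4.
Target posterior odds = 0.1/0.9 = 1/9.
Require 0.4ⁿ ≤ 1/9 ÷ 1.5 = 2/27.
0.4² = 0.16 is still above 2/27 but 0.4³ = 0.064 is at or below it, so n = 3.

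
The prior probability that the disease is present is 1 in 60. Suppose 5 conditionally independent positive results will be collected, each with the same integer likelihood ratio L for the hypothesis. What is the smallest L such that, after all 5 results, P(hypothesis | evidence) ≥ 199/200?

Prior odds = (1/60)/(59/60) = 1/59.
Target odds = 0.995/0.005 = 199.
Need L⁵ ≥ 199 ÷ (1/59) = 11741.
6⁵ = 7776 < 11741 ≤ 16807 = 7⁵, so L = 7.

7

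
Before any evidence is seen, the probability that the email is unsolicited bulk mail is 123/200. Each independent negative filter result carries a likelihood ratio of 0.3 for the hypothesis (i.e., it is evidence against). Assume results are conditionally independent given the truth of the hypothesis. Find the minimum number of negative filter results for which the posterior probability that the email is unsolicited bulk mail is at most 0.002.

Prior odds: 0.615 ÷ 0.385 = 123/77.
Likelihood ratio per negative filter result = 0.3.
Target posterior odds = 0.002/0.998 = 1/499.
Require 0.3ⁿ ≤ 1/499 ÷ (123/77) = 77/61377.
0.3⁵ = 243/100000 is still above 77/61377 but 0.3⁶ = 729/1000000 is at or below it, so n = 6.

6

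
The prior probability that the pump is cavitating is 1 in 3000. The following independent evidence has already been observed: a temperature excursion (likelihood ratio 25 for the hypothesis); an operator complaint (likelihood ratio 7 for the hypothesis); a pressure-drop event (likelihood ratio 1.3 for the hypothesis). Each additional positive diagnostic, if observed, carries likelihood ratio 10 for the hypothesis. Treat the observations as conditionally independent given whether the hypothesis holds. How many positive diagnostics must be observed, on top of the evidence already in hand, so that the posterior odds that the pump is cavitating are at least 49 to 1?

Prior odds = (1/3000)/(2999/3000) = 1/2999.
Combined Bayes factor of the evidence already in hand = 25 × 7 × 1.3 = 227.5.
Odds after that evidence = (1/2999) × 227.5 = 455/5998.
Target odds = 49.
Need 10ⁿ ≥ 49 ÷ (455/5998) = 41986/65.
10² = 100 falls short of 41986/65 but 10³ = 1000 reaches it, so n = 3.

3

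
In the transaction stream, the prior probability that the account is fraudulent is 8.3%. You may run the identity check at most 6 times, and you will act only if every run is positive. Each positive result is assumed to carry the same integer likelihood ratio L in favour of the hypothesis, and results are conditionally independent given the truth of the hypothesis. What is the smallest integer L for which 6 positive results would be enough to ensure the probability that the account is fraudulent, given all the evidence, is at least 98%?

Prior odds = 0.083/0.917 = 83/917.
Target odds = 0.98/0.02 = 49.
Need L⁶ ≥ 49 ÷ (83/917) = 44933/83.
2⁶ = 64 < 44933/83 ≤ 729 = 3⁶, so L = 3.

3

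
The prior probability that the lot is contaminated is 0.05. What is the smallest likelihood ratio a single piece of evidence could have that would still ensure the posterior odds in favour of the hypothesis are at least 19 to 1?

Prior odds = 0.05/0.95 = 1/19.
Target odds = 19.
Required Bayes factor = 19 ÷ (1/19) = 361.

361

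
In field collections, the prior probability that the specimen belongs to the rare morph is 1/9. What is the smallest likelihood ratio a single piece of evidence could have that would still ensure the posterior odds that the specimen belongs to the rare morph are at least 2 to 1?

Prior odds = (1/9)/(8/9) = 0.125.
Target odds = 2.
Required Bayes factor = 2 ÷ 0.125 = 16.

16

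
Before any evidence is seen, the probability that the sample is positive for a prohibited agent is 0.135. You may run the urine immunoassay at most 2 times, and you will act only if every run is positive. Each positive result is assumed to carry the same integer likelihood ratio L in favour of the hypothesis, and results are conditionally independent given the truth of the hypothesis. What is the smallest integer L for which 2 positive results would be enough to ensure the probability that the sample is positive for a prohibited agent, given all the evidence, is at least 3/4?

5

Prior odds = 0.135/0.865 = 27/173.
Target odds = 0.75/0.25 = 3.
Need L² ≥ 3 ÷ (27/173) = 173/9.
4² = 16 < 173/9 ≤ 25 = 5², so L = 5.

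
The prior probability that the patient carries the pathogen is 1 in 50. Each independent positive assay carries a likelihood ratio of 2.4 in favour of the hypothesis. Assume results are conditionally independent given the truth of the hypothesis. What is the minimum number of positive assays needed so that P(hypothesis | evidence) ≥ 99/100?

Prior odds: 0.02 ÷ 0.98 = 1/49.
Likelihood ratio per positive assay = 2.4.
Target posterior odds = 0.99/0.01 = 99.
Require 2.4ⁿ ≥ 99 ÷ (1/49) = 4851.
2.4⁹ ≈2641.81 falls short of 4851 but 2.4¹⁰ ≈6340.34 reaches it, so n = 10.

10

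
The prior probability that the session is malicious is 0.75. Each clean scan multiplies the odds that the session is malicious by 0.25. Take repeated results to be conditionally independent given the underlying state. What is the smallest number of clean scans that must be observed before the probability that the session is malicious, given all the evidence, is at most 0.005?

Prior odds: 0.75 ÷ 0.25 = 3.
Likelihood ratio per clean scan = 0.25.
Target odds: 0.005 ÷ 0.995 = 1/199.
Require 0.25ⁿ ≤ 1/199 ÷ 3 = 1/597.
0.25⁴ = 0.00390625 is still above 1/597 but 0.25⁵ = 1/1024 is at or below it, so n = 5.

5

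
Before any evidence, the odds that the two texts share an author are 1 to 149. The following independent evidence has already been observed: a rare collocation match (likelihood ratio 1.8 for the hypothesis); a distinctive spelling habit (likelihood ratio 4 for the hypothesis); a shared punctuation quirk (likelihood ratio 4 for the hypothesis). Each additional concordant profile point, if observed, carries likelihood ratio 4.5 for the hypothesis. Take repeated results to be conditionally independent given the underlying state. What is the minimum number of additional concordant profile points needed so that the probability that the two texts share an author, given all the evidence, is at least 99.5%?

Prior odds = 1/149.
Combined Bayes factor of the evidence already in hand = 1.8 × 4 × 4 = 28.8.
Odds after that evidence = (1/149) × 28.8 = 144/745.
Target odds = 0.995/0.005 = 199.
Need 4.5ⁿ ≥ 199 ÷ (144/745) = 148255/144.
4.5⁴ = 410.0625 falls short of 148255/144 but 4.5⁵ = 1845.28125 reaches it, so n = 5.

5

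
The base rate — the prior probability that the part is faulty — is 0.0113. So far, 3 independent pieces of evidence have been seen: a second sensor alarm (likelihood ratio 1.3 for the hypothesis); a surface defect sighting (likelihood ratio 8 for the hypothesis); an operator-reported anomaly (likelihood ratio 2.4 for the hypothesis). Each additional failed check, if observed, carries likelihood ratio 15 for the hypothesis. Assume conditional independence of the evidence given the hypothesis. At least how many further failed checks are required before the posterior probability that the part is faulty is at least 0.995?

3

Prior odds = 0.0113/0.9887 = 113/9887.
Combined Bayes factor of the evidence already in hand = 1.3 × 8 × 2.4 = 24.96.
Odds after that evidence = (113/9887) × 24.96 = 70512/247175.
Target odds = 0.995/0.005 = 199.
Need 15ⁿ ≥ 199 ÷ (70512/247175) = 49187825/70512.
15² = 225 falls short of 49187825/70512 but 15³ = 3375 reaches it, so n = 3.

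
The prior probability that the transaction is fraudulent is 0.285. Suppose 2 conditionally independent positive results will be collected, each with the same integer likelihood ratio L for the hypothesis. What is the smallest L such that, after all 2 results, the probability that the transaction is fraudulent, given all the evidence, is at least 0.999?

51

Prior odds = 0.285/0.715 = 57/143.
Target odds = 0.999/0.001 = 999.
Need L² ≥ 999 ÷ (57/143) = 47619/19.
50² = 2500 < 47619/19 ≤ 2601 = 51², so L = 51.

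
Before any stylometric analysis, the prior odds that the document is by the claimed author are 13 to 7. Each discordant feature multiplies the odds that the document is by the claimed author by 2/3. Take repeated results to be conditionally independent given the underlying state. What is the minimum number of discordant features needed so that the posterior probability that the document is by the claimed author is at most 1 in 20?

9

Prior odds = 13/7.
Likelihood ratio per discordant feature = 2/3.
Target posterior odds = 0.05/0.95 = 1/19.
Require (2/3)ⁿ ≤ 1/19 ÷ (13/7) = 7/247.
(2/3)⁸ = 256/6561 is still above 7/247 but (2/3)⁹ = 512/19683 is at or below it, so n = 9.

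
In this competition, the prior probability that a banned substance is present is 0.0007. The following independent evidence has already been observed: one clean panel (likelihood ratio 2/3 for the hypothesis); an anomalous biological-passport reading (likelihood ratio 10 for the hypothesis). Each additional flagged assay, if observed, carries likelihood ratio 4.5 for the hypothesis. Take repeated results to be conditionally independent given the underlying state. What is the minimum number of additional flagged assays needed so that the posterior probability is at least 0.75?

Prior odds = 0.0007/0.9993 = 7/9993.
Combined Bayes factor of the evidence already in hand = (2/3) × 10 = 20/3.
Odds after that evidence = (7/9993) × 20/3 = 140/29979.
Target odds = 0.75/0.25 = 3.
Need 4.5ⁿ ≥ 3 ÷ (140/29979) = 89937/140.
4.5⁴ = 410.0625 falls short of 89937/140 but 4.5⁵ = 1845.28125 reaches it, so n = 5.

5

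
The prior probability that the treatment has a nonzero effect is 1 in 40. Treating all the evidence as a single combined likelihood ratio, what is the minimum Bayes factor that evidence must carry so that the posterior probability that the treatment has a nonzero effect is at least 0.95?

Prior odds = 0.025/0.975 = 1/39.
Target odds = 0.95/0.05 = 19.
Required Bayes factor = 19 ÷ (1/39) = 741.

741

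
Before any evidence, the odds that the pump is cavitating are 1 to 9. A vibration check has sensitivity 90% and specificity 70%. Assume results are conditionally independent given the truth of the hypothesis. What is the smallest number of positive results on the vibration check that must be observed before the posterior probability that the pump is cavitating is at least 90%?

4

Prior odds = 1/9.
False-positive rate = 1 − 0.7 = 0.3; likelihood ratio of a positive = 0.9/0.3 = 3.
Target posterior odds = 0.9/0.1 = 9.
Need (1/9) × 3ⁿ ≥ 9, i.e. 3ⁿ ≥ 81.
3³ = 27 falls short of 81 but 3⁴ = 81 reaches it, so n = 4.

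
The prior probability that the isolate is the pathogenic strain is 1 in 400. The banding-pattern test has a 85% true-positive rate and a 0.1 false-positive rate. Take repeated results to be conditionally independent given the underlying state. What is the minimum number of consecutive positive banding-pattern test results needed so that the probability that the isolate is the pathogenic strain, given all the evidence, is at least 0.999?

7

Prior odds = 0.0025/0.9975 = 1/399.
Likelihood ratio of a positive result = 0.85/0.1 = 8.5.
Target odds: 0.999 ÷ 0.001 = 999.
Need (1/399) × 8.5ⁿ ≥ 999, i.e. 8.5ⁿ ≥ 398601.
8.5⁶ = 24137569/64 falls short of 398601 but 8.5⁷ = 410338673/128 reaches it, so n = 7.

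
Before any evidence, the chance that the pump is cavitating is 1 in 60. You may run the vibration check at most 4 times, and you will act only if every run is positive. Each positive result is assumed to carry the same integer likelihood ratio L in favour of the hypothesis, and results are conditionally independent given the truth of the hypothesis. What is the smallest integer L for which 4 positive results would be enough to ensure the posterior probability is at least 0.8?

4

Prior odds = (1/60)/(59/60) = 1/59.
Target odds = 0.8/0.2 = 4.
Need L⁴ ≥ 4 ÷ (1/59) = 236.
3⁴ = 81 < 236 ≤ 256 = 4⁴, so L = 4.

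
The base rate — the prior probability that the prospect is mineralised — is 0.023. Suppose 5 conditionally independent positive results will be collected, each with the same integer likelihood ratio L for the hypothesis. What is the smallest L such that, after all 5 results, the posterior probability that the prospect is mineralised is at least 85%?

Prior odds = 0.023/0.977 = 23/977.
Target odds = 0.85/0.15 = 17/3.
Need L⁵ ≥ 17/3 ÷ (23/977) = 16609/69.
2⁵ = 32 < 16609/69 ≤ 243 = 3⁵, so L = 3.

3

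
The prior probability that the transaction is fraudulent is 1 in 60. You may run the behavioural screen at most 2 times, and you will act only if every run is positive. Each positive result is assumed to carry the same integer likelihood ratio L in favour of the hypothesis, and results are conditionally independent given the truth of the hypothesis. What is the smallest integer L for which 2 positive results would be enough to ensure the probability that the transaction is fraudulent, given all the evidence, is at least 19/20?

34

Prior odds = (1/60)/(59/60) = 1/59.
Target odds = 0.95/0.05 = 19.
Need L² ≥ 19 ÷ (1/59) = 1121.
33² = 1089 < 1121 ≤ 1156 = 34², so L = 34.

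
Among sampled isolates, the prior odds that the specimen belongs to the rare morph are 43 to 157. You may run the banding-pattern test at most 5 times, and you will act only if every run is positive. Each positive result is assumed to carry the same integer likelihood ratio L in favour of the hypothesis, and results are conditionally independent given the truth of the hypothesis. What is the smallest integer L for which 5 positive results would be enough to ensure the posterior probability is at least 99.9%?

6

Prior odds = 43/157.
Target odds = 0.999/0.001 = 999.
Need L⁵ ≥ 999 ÷ (43/157) = 156843/43.
5⁵ = 3125 < 156843/43 ≤ 7776 = 6⁵, so L = 6.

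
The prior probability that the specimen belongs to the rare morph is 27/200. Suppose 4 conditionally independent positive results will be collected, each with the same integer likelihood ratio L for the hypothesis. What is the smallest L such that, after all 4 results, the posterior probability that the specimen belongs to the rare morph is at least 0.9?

3

Prior odds = 0.135/0.865 = 27/173.
Target odds = 0.9/0.1 = 9.
Need L⁴ ≥ 9 ÷ (27/173) = 173/3.
2⁴ = 16 < 173/3 ≤ 81 = 3⁴, so L = 3.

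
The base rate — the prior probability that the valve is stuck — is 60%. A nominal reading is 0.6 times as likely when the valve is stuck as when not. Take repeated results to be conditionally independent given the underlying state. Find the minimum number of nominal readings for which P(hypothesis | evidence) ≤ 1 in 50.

Prior odds = 0.6/0.4 = 1.5.
Likelihood ratio per nominal reading = 0.6.
Target odds: 0.02 ÷ 0.98 = 1/49.
Need 1.5 × 0.6ⁿ ≤ 1/49, i.e. 0.6ⁿ ≤ 2/147.
0.6⁸ = 6561/390625 is still above 2/147 but 0.6⁹ = 19683/1953125 is at or below it, so n = 9.

9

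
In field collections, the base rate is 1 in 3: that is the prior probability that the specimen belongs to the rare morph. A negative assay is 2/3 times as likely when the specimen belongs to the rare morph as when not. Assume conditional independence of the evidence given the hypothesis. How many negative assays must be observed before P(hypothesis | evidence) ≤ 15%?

Prior odds = (1/3)/(2/3) = 0.5.
Likelihood ratio per negative assay = 2/3.
Target odds: 0.15 ÷ 0.85 = 3/17.
Require (2/3)ⁿ ≤ 3/17 ÷ 0.5 = 6/17.
(2/3)² = 4/9 is still above 6/17 but (2/3)³ = 8/27 is at or below it, so n = 3.

3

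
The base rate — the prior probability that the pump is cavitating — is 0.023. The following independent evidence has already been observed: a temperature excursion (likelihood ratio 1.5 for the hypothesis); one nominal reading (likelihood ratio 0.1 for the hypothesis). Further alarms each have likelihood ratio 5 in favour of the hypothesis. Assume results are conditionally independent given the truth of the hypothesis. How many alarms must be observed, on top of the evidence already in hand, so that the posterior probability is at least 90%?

Prior odds = 0.023/0.977 = 23/977.
Combined Bayes factor of the evidence already in hand = 1.5 × 0.1 = 0.15.
Odds after that evidence = (23/977) × 0.15 = 69/19540.
Target odds = 0.9/0.1 = 9.
Need 5ⁿ ≥ 9 ÷ (69/19540) = 58620/23.
5⁴ = 625 falls short of 58620/23 but 5⁵ = 3125 reaches it, so n = 5.

5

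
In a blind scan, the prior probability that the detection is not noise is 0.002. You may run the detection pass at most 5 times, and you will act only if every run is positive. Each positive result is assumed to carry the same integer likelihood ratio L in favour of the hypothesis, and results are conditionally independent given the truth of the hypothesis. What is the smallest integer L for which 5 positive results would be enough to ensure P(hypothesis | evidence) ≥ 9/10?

Prior odds = 0.002/0.998 = 1/499.
Target odds = 0.9/0.1 = 9.
Need L⁵ ≥ 9 ÷ (1/499) = 4491.
5⁵ = 3125 < 4491 ≤ 7776 = 6⁵, so L = 6.

6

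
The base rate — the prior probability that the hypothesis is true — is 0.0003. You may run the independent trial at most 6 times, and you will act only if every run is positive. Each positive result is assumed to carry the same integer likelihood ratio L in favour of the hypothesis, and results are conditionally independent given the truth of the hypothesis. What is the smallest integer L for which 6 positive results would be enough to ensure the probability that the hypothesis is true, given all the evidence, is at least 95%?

Prior odds = 0.0003/0.9997 = 3/9997.
Target odds = 0.95/0.05 = 19.
Need L⁶ ≥ 19 ÷ (3/9997) = 189943/3.
6⁶ = 46656 < 189943/3 ≤ 117649 = 7⁶, so L = 7.

7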